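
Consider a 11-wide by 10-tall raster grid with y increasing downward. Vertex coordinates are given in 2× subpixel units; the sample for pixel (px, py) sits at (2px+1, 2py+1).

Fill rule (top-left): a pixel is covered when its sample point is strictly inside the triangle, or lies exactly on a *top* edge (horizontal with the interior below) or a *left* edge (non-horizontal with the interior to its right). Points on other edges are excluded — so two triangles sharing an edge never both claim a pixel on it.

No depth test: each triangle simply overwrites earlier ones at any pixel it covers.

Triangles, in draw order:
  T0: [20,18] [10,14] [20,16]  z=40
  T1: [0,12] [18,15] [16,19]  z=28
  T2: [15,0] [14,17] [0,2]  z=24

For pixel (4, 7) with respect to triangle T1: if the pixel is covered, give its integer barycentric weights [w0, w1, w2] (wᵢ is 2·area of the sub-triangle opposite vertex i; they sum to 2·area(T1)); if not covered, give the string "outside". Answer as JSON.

T0:
  2·area = 20
  edge (20, 18)→(10, 14): d=(-10,-4) top-left  bias=+0
  edge (10, 14)→(20, 16): d=(10,2) right/bottom  bias=-1
  edge (20, 16)→(20, 18): d=(0,2) right/bottom  bias=-1
    (2,6)@(5, 13): e=[-10,0,30] → .  [on edge]
    (6,7)@(13, 15): e=[2,4,14] → X
    (7,7)@(15, 15): e=[10,0,10] → .  [on edge]
    (6,8)@(13, 17): e=[-18,24,14] → .
    (9,8)@(19, 17): e=[6,12,2] → X
    (10,8)@(21, 17): e=[14,8,-2] → .
    (9,9)@(19, 19): e=[-14,32,2] → .
  covered (2 px):
    . . . . . . . . . . .
    . . . . . . . . . . .
    . . . . . . . . . . .
    . . . . . . . . . . .
    . . . . . . . . . . .
    . . . . . . . . . . .
    . . . . . . . . . . .
    . . . . . . X . . . .
    . . . . . . . . . X .
    . . . . . . . . . . .
T1:
  2·area = 78
  edge (0, 12)→(18, 15): d=(18,3) right/bottom  bias=-1
  edge (18, 15)→(16, 19): d=(-2,4) right/bottom  bias=-1
  edge (16, 19)→(0, 12): d=(-16,-7) top-left  bias=+0
    (10,4)@(21, 9): e=[-117,0,195] → .  [on edge]
    (1,6)@(3, 13): e=[9,64,5] → X
    (2,6)@(5, 13): e=[3,56,19] → X
    (3,6)@(7, 13): e=[-3,48,33] → .
    (9,6)@(19, 13): e=[-39,0,117] → .  [on edge]
    (1,7)@(3, 15): e=[45,60,-27] → .
    (2,7)@(5, 15): e=[39,52,-13] → .
    (3,7)@(7, 15): e=[33,44,1] → X
    (4,7)@(9, 15): e=[27,36,15] → X
    (5,7)@(11, 15): e=[21,28,29] → X
    (6,7)@(13, 15): e=[15,20,43] → X
    (7,7)@(15, 15): e=[9,12,57] → X
    (8,8)@(17, 17): e=[39,0,39] → .  [on edge]
  covered (10 px):
    . . . . . . . . . . .
    . . . . . . . . . . .
    . . . . . . . . . . .
    . . . . . . . . . . .
    . . . . . . . . . . .
    . . . . . . . . . . .
    . X X . . . . . . . .
    . . . X X X X X X . .
    . . . . . . X X . . .
    . . . . . . . . . . .
T2:
  2·area = 253
  edge (15, 0)→(14, 17): d=(-1,17) right/bottom  bias=-1
  edge (14, 17)→(0, 2): d=(-14,-15) top-left  bias=+0
  edge (0, 2)→(15, 0): d=(15,-2) top-left  bias=+0
    (4,0)@(9, 1): e=[101,149,3] → X
    (5,0)@(11, 1): e=[67,179,7] → X
    (6,0)@(13, 1): e=[33,209,11] → X
    (7,0)@(15, 1): e=[-1,239,15] → .
    (0,1)@(1, 3): e=[235,1,17] → X
    (1,1)@(3, 3): e=[201,31,21] → X
    (2,1)@(5, 3): e=[167,61,25] → X
    (3,1)@(7, 3): e=[133,91,29] → X
    (7,1)@(15, 3): e=[-3,211,45] → .
    (0,2)@(1, 5): e=[233,-27,47] → .
    (1,2)@(3, 5): e=[199,3,51] → X
    (7,2)@(15, 5): e=[-5,183,75] → .
  covered (31 px):
    . . . . X X X . . . .
    X X X X X X X . . . .
    . X X X X X X . . . .
    . . X X X X X . . . .
    . . . X X X X . . . .
    . . . . X X X . . . .
    . . . . . X X . . . .
    . . . . . . X . . . .
    . . . . . . . . . . .
    . . . . . . . . . . .

Result: [36,15,27]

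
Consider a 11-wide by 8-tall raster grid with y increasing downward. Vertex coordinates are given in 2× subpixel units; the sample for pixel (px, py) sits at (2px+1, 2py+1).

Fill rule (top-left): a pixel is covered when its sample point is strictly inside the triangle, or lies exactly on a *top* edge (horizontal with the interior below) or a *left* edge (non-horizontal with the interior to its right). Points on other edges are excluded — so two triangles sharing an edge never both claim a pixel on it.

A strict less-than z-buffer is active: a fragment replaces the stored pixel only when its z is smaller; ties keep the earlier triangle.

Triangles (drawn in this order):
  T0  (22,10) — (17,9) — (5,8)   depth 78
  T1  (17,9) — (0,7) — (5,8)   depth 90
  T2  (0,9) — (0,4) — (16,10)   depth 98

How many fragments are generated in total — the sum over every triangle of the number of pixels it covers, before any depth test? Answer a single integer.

T0:
  2·area = 7  (B↔C swapped to make it positive)
  edge (22, 10)→(5, 8): d=(-17,-2) top-left  bias=+0
  edge (5, 8)→(17, 9): d=(12,1) right/bottom  bias=-1
  edge (17, 9)→(22, 10): d=(5,1) right/bottom  bias=-1
    (3,3)@(7, 7): e=[21,-14,0] → .  [on edge]
    (7,4)@(15, 9): e=[3,2,2] → X
    (8,4)@(17, 9): e=[7,0,0] → .  [on edge]
    (7,5)@(15, 11): e=[-31,26,12] → .
  covered (1 px):
    . . . . . . . . . . .
    . . . . . . . . . . .
    . . . . . . . . . . .
    . . . . . . . . . . .
    . . . . . . . X . . .
    . . . . . . . . . . .
    . . . . . . . . . . .
    . . . . . . . . . . .
T1:
  2·area = 7  (B↔C swapped to make it positive)
  edge (17, 9)→(5, 8): d=(-12,-1) top-left  bias=+0
  edge (5, 8)→(0, 7): d=(-5,-1) top-left  bias=+0
  edge (0, 7)→(17, 9): d=(17,2) right/bottom  bias=-1
    (8,4)@(17, 9): e=[0,7,0] → .  [on edge]
  covered (0 px):
    . . . . . . . . . . .
    . . . . . . . . . . .
    . . . . . . . . . . .
    . . . . . . . . . . .
    . . . . . . . . . . .
    . . . . . . . . . . .
    . . . . . . . . . . .
    . . . . . . . . . . .
T2:
  2·area = 80
  edge (0, 9)→(0, 4): d=(0,-5) top-left  bias=+0
  edge (0, 4)→(16, 10): d=(16,6) right/bottom  bias=-1
  edge (16, 10)→(0, 9): d=(-16,-1) top-left  bias=+0
    (0,2)@(1, 5): e=[5,10,65] → X
    (1,2)@(3, 5): e=[15,-2,67] → .
    (0,3)@(1, 7): e=[5,42,33] → X
    (1,3)@(3, 7): e=[15,30,35] → X
    (2,3)@(5, 7): e=[25,18,37] → X
    (3,3)@(7, 7): e=[35,6,39] → X
    (4,3)@(9, 7): e=[45,-6,41] → .
    (0,4)@(1, 9): e=[5,74,1] → X
    (4,4)@(9, 9): e=[45,26,9] → X
    (5,4)@(11, 9): e=[55,14,11] → X
    (6,4)@(13, 9): e=[65,2,13] → X
    (7,4)@(15, 9): e=[75,-10,15] → .
  covered (12 px):
    . . . . . . . . . . .
    . . . . . . . . . . .
    X . . . . . . . . . .
    X X X X . . . . . . .
    X X X X X X X . . . .
    . . . . . . . . . . .
    . . . . . . . . . . .
    . . . . . . . . . . .

Result: 13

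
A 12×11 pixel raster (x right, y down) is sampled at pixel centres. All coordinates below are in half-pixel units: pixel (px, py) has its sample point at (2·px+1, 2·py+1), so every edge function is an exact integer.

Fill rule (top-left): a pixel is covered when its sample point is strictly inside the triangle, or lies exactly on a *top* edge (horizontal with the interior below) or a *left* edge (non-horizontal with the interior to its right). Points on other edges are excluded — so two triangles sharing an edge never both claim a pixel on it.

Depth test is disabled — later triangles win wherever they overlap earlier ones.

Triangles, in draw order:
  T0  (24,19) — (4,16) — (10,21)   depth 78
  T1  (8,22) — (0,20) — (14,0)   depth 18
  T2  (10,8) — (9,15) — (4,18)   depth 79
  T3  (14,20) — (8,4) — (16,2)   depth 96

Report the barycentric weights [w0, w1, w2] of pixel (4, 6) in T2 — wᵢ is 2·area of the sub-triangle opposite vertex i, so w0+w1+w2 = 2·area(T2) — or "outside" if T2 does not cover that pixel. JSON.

T0:
  2·area = 82  (B↔C swapped to make it positive)
  edge (24, 19)→(10, 21): d=(-14,2) right/bottom  bias=-1
  edge (10, 21)→(4, 16): d=(-6,-5) top-left  bias=+0
  edge (4, 16)→(24, 19): d=(20,3) right/bottom  bias=-1
    (3,8)@(7, 17): e=[62,9,11] → X
    (4,8)@(9, 17): e=[58,19,5] → X
    (5,8)@(11, 17): e=[54,29,-1] → .
    (3,9)@(7, 19): e=[34,-3,51] → .
    (4,9)@(9, 19): e=[30,7,45] → X
    (5,9)@(11, 19): e=[26,17,39] → X
    (6,9)@(13, 19): e=[22,27,33] → X
    (7,9)@(15, 19): e=[18,37,27] → X
    (8,9)@(17, 19): e=[14,47,21] → X
    (9,9)@(19, 19): e=[10,57,15] → X
    (10,9)@(21, 19): e=[6,67,9] → X
    (11,9)@(23, 19): e=[2,77,3] → X
  covered (10 px):
    . . . . . . . . . . . .
    . . . . . . . . . . . .
    . . . . . . . . . . . .
    . . . . . . . . . . . .
    . . . . . . . . . . . .
    . . . . . . . . . . . .
    . . . . . . . . . . . .
    . . . . . . . . . . . .
    . . . X X . . . . . . .
    . . . . X X X X X X X X
    . . . . . . . . . . . .
T1:
  2·area = 188
  edge (8, 22)→(0, 20): d=(-8,-2) top-left  bias=+0
  edge (0, 20)→(14, 0): d=(14,-20) top-left  bias=+0
  edge (14, 0)→(8, 22): d=(-6,22) right/bottom  bias=-1
    (6,1)@(13, 3): e=[162,22,4] → X
    (7,1)@(15, 3): e=[166,62,-40] → .
    (5,2)@(11, 5): e=[142,10,36] → X
    (6,2)@(13, 5): e=[146,50,-8] → .
    (5,3)@(11, 7): e=[126,38,24] → X
    (6,3)@(13, 7): e=[130,78,-20] → .
    (4,4)@(9, 9): e=[106,26,56] → X
    (6,4)@(13, 9): e=[114,106,-32] → .
    (3,5)@(7, 11): e=[86,14,88] → X
    (5,5)@(11, 11): e=[94,94,0] → .  [on edge]
    (2,6)@(5, 13): e=[66,2,120] → X
    (5,6)@(11, 13): e=[78,122,-12] → .
  covered (23 px):
    . . . . . . . . . . . .
    . . . . . . X . . . . .
    . . . . . X . . . . . .
    . . . . . X . . . . . .
    . . . . X X . . . . . .
    . . . X X . . . . . . .
    . . X X X . . . . . . .
    . . X X X . . . . . . .
    . X X X X . . . . . . .
    X X X X . . . . . . . .
    . . X X . . . . . . . .
T2:
  2·area = 32
  edge (10, 8)→(9, 15): d=(-1,7) right/bottom  bias=-1
  edge (9, 15)→(4, 18): d=(-5,3) right/bottom  bias=-1
  edge (4, 18)→(10, 8): d=(6,-10) top-left  bias=+0
    (5,0)@(11, 1): e=[0,64,-32] → .  [on edge]
    (6,1)@(13, 3): e=[-16,48,0] → .  [on edge]
    (9,4)@(19, 9): e=[-64,0,96] → .  [on edge]
    (4,5)@(9, 11): e=[4,20,8] → X
    (5,5)@(11, 11): e=[-10,14,28] → .
    (3,6)@(7, 13): e=[16,16,0] → X  [on edge]
    (5,6)@(11, 13): e=[-12,4,40] → .
    (3,7)@(7, 15): e=[14,6,12] → X
    (4,7)@(9, 15): e=[0,0,32] → .  [on edge]
    (2,8)@(5, 17): e=[26,2,4] → X
    (3,8)@(7, 17): e=[12,-4,24] → .
    (2,9)@(5, 19): e=[24,-8,16] → .
  covered (5 px):
    . . . . . . . . . . . .
    . . . . . . . . . . . .
    . . . . . . . . . . . .
    . . . . . . . . . . . .
    . . . . . . . . . . . .
    . . . . X . . . . . . .
    . . . X X . . . . . . .
    . . . X . . . . . . . .
    . . X . . . . . . . . .
    . . . . . . . . . . . .
    . . . . . . . . . . . .
T3:
  2·area = 140
  edge (14, 20)→(8, 4): d=(-6,-16) top-left  bias=+0
  edge (8, 4)→(16, 2): d=(8,-2) top-left  bias=+0
  edge (16, 2)→(14, 20): d=(-2,18) right/bottom  bias=-1
    (6,1)@(13, 3): e=[86,2,52] → X
    (7,1)@(15, 3): e=[118,6,16] → X
    (8,1)@(17, 3): e=[150,10,-20] → .
    (4,2)@(9, 5): e=[10,10,120] → X
    (5,2)@(11, 5): e=[42,14,84] → X
    (8,2)@(17, 5): e=[138,26,-24] → .
    (4,3)@(9, 7): e=[-2,26,116] → .
    (5,3)@(11, 7): e=[30,30,80] → X
    (8,3)@(17, 7): e=[126,42,-28] → .
    (5,4)@(11, 9): e=[18,46,76] → X
    (8,4)@(17, 9): e=[114,58,-32] → .
    (5,5)@(11, 11): e=[6,62,72] → X
    (7,5)@(15, 11): e=[70,70,0] → .  [on edge]
  covered (17 px):
    . . . . . . . . . . . .
    . . . . . . X X . . . .
    . . . . X X X X . . . .
    . . . . . X X X . . . .
    . . . . . X X X . . . .
    . . . . . X X . . . . .
    . . . . . . X . . . . .
    . . . . . . X . . . . .
    . . . . . . X . . . . .
    . . . . . . . . . . . .
    . . . . . . . . . . . .

Result: [10,20,2]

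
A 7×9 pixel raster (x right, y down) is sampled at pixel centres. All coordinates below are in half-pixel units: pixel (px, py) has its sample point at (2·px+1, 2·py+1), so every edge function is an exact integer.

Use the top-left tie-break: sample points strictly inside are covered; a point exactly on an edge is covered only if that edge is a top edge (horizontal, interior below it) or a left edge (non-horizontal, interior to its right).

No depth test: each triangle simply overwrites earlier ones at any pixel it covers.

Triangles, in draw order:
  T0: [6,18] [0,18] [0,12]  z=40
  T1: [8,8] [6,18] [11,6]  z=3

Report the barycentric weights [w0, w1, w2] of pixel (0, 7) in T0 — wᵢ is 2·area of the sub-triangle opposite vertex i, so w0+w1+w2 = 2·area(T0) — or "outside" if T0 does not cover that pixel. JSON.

T0:
  2·area = 36
  edge (6, 18)→(0, 18): d=(-6,0) right/bottom  bias=-1
  edge (0, 18)→(0, 12): d=(0,-6) top-left  bias=+0
  edge (0, 12)→(6, 18): d=(6,6) right/bottom  bias=-1
    (0,6)@(1, 13): e=[30,6,0] → ·  [on edge]
    (0,7)@(1, 15): e=[18,6,12] → █
    (1,7)@(3, 15): e=[18,18,0] → ·  [on edge]
    (0,8)@(1, 17): e=[6,6,24] → █
    (1,8)@(3, 17): e=[6,18,12] → █
    (2,8)@(5, 17): e=[6,30,0] → ·  [on edge]
  covered (3 px):
    · · · · · · ·
    · · · · · · ·
    · · · · · · ·
    · · · · · · ·
    · · · · · · ·
    · · · · · · ·
    · · · · · · ·
    █ · · · · · ·
    █ █ · · · · ·
T1:
  2·area = 26  (B↔C swapped to make it positive)
  edge (8, 8)→(11, 6): d=(3,-2) top-left  bias=+0
  edge (11, 6)→(6, 18): d=(-5,12) right/bottom  bias=-1
  edge (6, 18)→(8, 8): d=(2,-10) top-left  bias=+0
    (4,1)@(9, 3): e=[-13,39,0] → ·  [on edge]
    (4,4)@(9, 9): e=[5,9,12] → █
    (5,4)@(11, 9): e=[9,-15,32] → ·
    (4,5)@(9, 11): e=[11,-1,16] → ·
    (3,6)@(7, 13): e=[13,13,0] → █  [on edge]
    (4,6)@(9, 13): e=[17,-11,20] → ·
    (3,7)@(7, 15): e=[19,3,4] → █
    (4,7)@(9, 15): e=[23,-21,24] → ·
    (3,8)@(7, 17): e=[25,-7,8] → ·
  covered (3 px):
    · · · · · · ·
    · · · · · · ·
    · · · · · · ·
    · · · · · · ·
    · · · · █ · ·
    · · · · · · ·
    · · · █ · · ·
    · · · █ · · ·
    · · · · · · ·

Final: [6,12,18]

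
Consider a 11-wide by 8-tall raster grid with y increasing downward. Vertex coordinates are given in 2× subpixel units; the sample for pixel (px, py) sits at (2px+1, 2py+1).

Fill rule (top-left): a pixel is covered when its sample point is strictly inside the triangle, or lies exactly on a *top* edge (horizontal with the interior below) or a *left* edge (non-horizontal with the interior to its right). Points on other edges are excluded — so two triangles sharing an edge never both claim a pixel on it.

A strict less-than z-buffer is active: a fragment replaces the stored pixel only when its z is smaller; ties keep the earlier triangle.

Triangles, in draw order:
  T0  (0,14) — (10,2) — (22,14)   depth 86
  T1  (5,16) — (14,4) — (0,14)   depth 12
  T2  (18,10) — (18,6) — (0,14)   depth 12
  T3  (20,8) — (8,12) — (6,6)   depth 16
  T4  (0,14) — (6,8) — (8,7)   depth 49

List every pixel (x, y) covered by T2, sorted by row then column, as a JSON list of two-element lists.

T0:
  2·area = 264
  edge (0, 14)→(10, 2): d=(10,-12) top-left  bias=+0
  edge (10, 2)→(22, 14): d=(12,12) right/bottom  bias=-1
  edge (22, 14)→(0, 14): d=(-22,0) right/bottom  bias=-1
    (4,0)@(9, 1): e=[-22,0,286] → ·  [on edge]
    (5,1)@(11, 3): e=[22,0,242] → ·  [on edge]
    (4,2)@(9, 5): e=[18,48,198] → #
    (5,2)@(11, 5): e=[42,24,198] → #
    (6,2)@(13, 5): e=[66,0,198] → ·  [on edge]
    (3,3)@(7, 7): e=[14,96,154] → #
    (6,3)@(13, 7): e=[86,24,154] → #
    (7,3)@(15, 7): e=[110,0,154] → ·  [on edge]
    (2,4)@(5, 9): e=[10,144,110] → #
    (7,4)@(15, 9): e=[130,24,110] → #
    (8,4)@(17, 9): e=[154,0,110] → ·  [on edge]
    (1,5)@(3, 11): e=[6,192,66] → #
    (9,5)@(19, 11): e=[198,0,66] → ·  [on edge]
    (10,6)@(21, 13): e=[242,0,22] → ·  [on edge]
  covered (30 px):
    · · · · · · · · · · ·
    · · · · · · · · · · ·
    · · · · # # · · · · ·
    · · · # # # # · · · ·
    · · # # # # # # · · ·
    · # # # # # # # # · ·
    # # # # # # # # # # ·
    · · · · · · · · · · ·
T1:
  2·area = 78  (B↔C swapped to make it positive)
  edge (5, 16)→(0, 14): d=(-5,-2) top-left  bias=+0
  edge (0, 14)→(14, 4): d=(14,-10) top-left  bias=+0
  edge (14, 4)→(5, 16): d=(-9,12) right/bottom  bias=-1
    (6,2)@(13, 5): e=[71,4,3] → #
    (7,2)@(15, 5): e=[75,24,-21] → ·
    (5,3)@(11, 7): e=[57,12,9] → #
    (6,3)@(13, 7): e=[61,32,-15] → ·
    (3,4)@(7, 9): e=[39,0,39] → #  [on edge]
    (4,4)@(9, 9): e=[43,20,15] → #
    (5,4)@(11, 9): e=[47,40,-9] → ·
    (2,5)@(5, 11): e=[25,8,45] → #
    (4,5)@(9, 11): e=[33,48,-3] → ·
    (1,6)@(3, 13): e=[11,16,51] → #
    (4,6)@(9, 13): e=[23,76,-21] → ·
    (1,7)@(3, 15): e=[1,44,33] → #
  covered (11 px):
    · · · · · · · · · · ·
    · · · · · · · · · · ·
    · · · · · · # · · · ·
    · · · · · # · · · · ·
    · · · # # · · · · · ·
    · · # # · · · · · · ·
    · # # # · · · · · · ·
    · # # · · · · · · · ·
T2:
  2·area = 72  (B↔C swapped to make it positive)
  edge (18, 10)→(0, 14): d=(-18,4) right/bottom  bias=-1
  edge (0, 14)→(18, 6): d=(18,-8) top-left  bias=+0
  edge (18, 6)→(18, 10): d=(0,4) right/bottom  bias=-1
    (8,3)@(17, 7): e=[58,10,4] → #
    (9,3)@(19, 7): e=[50,26,-4] → ·
    (6,4)@(13, 9): e=[38,14,20] → #
    (7,4)@(15, 9): e=[30,30,12] → #
    (9,4)@(19, 9): e=[14,62,-4] → ·
    (3,5)@(7, 11): e=[26,2,44] → #
    (4,5)@(9, 11): e=[18,18,36] → #
    (5,5)@(11, 11): e=[10,34,28] → #
    (7,5)@(15, 11): e=[-6,66,12] → ·
    (8,5)@(17, 11): e=[-14,82,4] → ·
    (1,6)@(3, 13): e=[6,6,60] → #
    (2,6)@(5, 13): e=[-2,22,52] → ·
  covered (9 px):
    · · · · · · · · · · ·
    · · · · · · · · · · ·
    · · · · · · · · · · ·
    · · · · · · · · # · ·
    · · · · · · # # # · ·
    · · · # # # # · · · ·
    · # · · · · · · · · ·
    · · · · · · · · · · ·
T3:
  2·area = 80
  edge (20, 8)→(8, 12): d=(-12,4) right/bottom  bias=-1
  edge (8, 12)→(6, 6): d=(-2,-6) top-left  bias=+0
  edge (6, 6)→(20, 8): d=(14,2) right/bottom  bias=-1
    (2,1)@(5, 3): e=[120,0,-40] → ·  [on edge]
    (3,3)@(7, 7): e=[64,4,12] → #
    (4,3)@(9, 7): e=[56,16,8] → #
    (5,3)@(11, 7): e=[48,28,4] → #
    (6,3)@(13, 7): e=[40,40,0] → ·  [on edge]
    (3,4)@(7, 9): e=[40,0,40] → #  [on edge]
    (6,4)@(13, 9): e=[16,36,28] → #
    (7,4)@(15, 9): e=[8,48,24] → #
    (8,4)@(17, 9): e=[0,60,20] → ·  [on edge]
    (3,5)@(7, 11): e=[16,-4,68] → ·
    (4,5)@(9, 11): e=[8,8,64] → #
    (5,5)@(11, 11): e=[0,20,60] → ·  [on edge]
    (2,6)@(5, 13): e=[0,-20,100] → ·  [on edge]
    (4,7)@(9, 15): e=[-40,0,120] → ·  [on edge]
  covered (9 px):
    · · · · · · · · · · ·
    · · · · · · · · · · ·
    · · · · · · · · · · ·
    · · · # # # · · · · ·
    · · · # # # # # · · ·
    · · · · # · · · · · ·
    · · · · · · · · · · ·
    · · · · · · · · · · ·
T4:
  2·area = 6
  edge (0, 14)→(6, 8): d=(6,-6) top-left  bias=+0
  edge (6, 8)→(8, 7): d=(2,-1) top-left  bias=+0
  edge (8, 7)→(0, 14): d=(-8,7) right/bottom  bias=-1
    (6,0)@(13, 1): e=[0,-7,13] → ·  [on edge]
    (5,1)@(11, 3): e=[0,-5,11] → ·  [on edge]
    (4,2)@(9, 5): e=[0,-3,9] → ·  [on edge]
    (3,3)@(7, 7): e=[0,-1,7] → ·  [on edge]
    (2,4)@(5, 9): e=[0,1,5] → #  [on edge]
    (3,4)@(7, 9): e=[12,3,-9] → ·
    (1,5)@(3, 11): e=[0,3,3] → #  [on edge]
    (2,5)@(5, 11): e=[12,5,-11] → ·
    (0,6)@(1, 13): e=[0,5,1] → #  [on edge]
    (1,6)@(3, 13): e=[12,7,-13] → ·
    (0,7)@(1, 15): e=[12,9,-15] → ·
  covered (3 px):
    · · · · · · · · · · ·
    · · · · · · · · · · ·
    · · · · · · · · · · ·
    · · · · · · · · · · ·
    · · # · · · · · · · ·
    · # · · · · · · · · ·
    # · · · · · · · · · ·
    · · · · · · · · · · ·

Result: [[8,3],[6,4],[7,4],[8,4],[3,5],[4,5],[5,5],[6,5],[1,6]]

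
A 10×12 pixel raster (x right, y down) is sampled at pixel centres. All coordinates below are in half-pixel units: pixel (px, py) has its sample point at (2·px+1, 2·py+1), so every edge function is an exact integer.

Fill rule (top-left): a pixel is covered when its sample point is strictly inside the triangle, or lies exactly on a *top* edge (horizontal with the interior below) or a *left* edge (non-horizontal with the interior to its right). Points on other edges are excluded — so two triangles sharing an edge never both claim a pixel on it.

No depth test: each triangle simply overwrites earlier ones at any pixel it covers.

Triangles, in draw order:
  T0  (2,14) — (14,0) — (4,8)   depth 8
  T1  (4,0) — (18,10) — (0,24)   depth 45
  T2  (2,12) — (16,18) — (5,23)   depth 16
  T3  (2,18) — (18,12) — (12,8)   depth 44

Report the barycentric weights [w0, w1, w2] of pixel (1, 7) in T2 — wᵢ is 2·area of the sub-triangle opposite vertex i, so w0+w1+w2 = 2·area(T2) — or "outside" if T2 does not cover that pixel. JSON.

T0:
  2·area = 44  (B↔C swapped to make it positive)
  edge (2, 14)→(4, 8): d=(2,-6) top-left  bias=+0
  edge (4, 8)→(14, 0): d=(10,-8) top-left  bias=+0
  edge (14, 0)→(2, 14): d=(-12,14) right/bottom  bias=-1
    (6,0)@(13, 1): e=[40,2,2] → #
    (7,0)@(15, 1): e=[52,18,-26] → ·
    (5,1)@(11, 3): e=[32,6,6] → #
    (6,1)@(13, 3): e=[44,22,-22] → ·
    (2,2)@(5, 5): e=[0,-22,66] → ·  [on edge]
    (4,2)@(9, 5): e=[24,10,10] → #
    (5,2)@(11, 5): e=[36,26,-18] → ·
    (3,3)@(7, 7): e=[16,14,14] → #
    (4,3)@(9, 7): e=[28,30,-14] → ·
    (2,4)@(5, 9): e=[8,18,18] → #
    (3,4)@(7, 9): e=[20,34,-10] → ·
    (1,5)@(3, 11): e=[0,22,22] → #  [on edge]
    (0,8)@(1, 17): e=[0,66,-22] → ·  [on edge]
  covered (6 px):
    · · · · · · # · · ·
    · · · · · # · · · ·
    · · · · # · · · · ·
    · · · # · · · · · ·
    · · # · · · · · · ·
    · # · · · · · · · ·
    · · · · · · · · · ·
    · · · · · · · · · ·
    · · · · · · · · · ·
    · · · · · · · · · ·
    · · · · · · · · · ·
    · · · · · · · · · ·
T1:
  2·area = 376
  edge (4, 0)→(18, 10): d=(14,10) right/bottom  bias=-1
  edge (18, 10)→(0, 24): d=(-18,14) right/bottom  bias=-1
  edge (0, 24)→(4, 0): d=(4,-24) top-left  bias=+0
    (2,0)@(5, 1): e=[4,344,28] → #
    (3,0)@(7, 1): e=[-16,316,76] → ·
    (2,1)@(5, 3): e=[32,308,36] → #
    (3,1)@(7, 3): e=[12,280,84] → #
    (4,1)@(9, 3): e=[-8,252,132] → ·
    (2,2)@(5, 5): e=[60,272,44] → #
    (4,2)@(9, 5): e=[20,216,140] → #
    (5,2)@(11, 5): e=[0,188,188] → ·  [on edge]
    (1,3)@(3, 7): e=[108,264,4] → #
    (5,3)@(11, 7): e=[28,152,196] → #
    (6,3)@(13, 7): e=[8,124,244] → #
    (7,3)@(15, 7): e=[-12,96,292] → ·
    (4,8)@(9, 17): e=[188,0,188] → ·  [on edge]
  covered (46 px):
    · · # · · · · · · ·
    · · # # · · · · · ·
    · · # # # · · · · ·
    · # # # # # # · · ·
    · # # # # # # # · ·
    · # # # # # # # · ·
    · # # # # # # · · ·
    · # # # # # · · · ·
    · # # # · · · · · ·
    # # # · · · · · · ·
    # # · · · · · · · ·
    # · · · · · · · · ·
T2:
  2·area = 136
  edge (2, 12)→(16, 18): d=(14,6) right/bottom  bias=-1
  edge (16, 18)→(5, 23): d=(-11,5) right/bottom  bias=-1
  edge (5, 23)→(2, 12): d=(-3,-11) top-left  bias=+0
    (1,6)@(3, 13): e=[8,120,8] → #
    (2,6)@(5, 13): e=[-4,110,30] → ·
    (1,7)@(3, 15): e=[36,98,2] → #
    (2,7)@(5, 15): e=[24,88,24] → #
    (3,7)@(7, 15): e=[12,78,46] → #
    (4,7)@(9, 15): e=[0,68,68] → ·  [on edge]
    (1,8)@(3, 17): e=[64,76,-4] → ·
    (2,8)@(5, 17): e=[52,66,18] → #
    (4,8)@(9, 17): e=[28,46,62] → #
    (5,8)@(11, 17): e=[16,36,84] → #
    (6,8)@(13, 17): e=[4,26,106] → #
    (7,8)@(15, 17): e=[-8,16,128] → ·
    (2,11)@(5, 23): e=[136,0,0] → ·  [on edge]
  covered (17 px):
    · · · · · · · · · ·
    · · · · · · · · · ·
    · · · · · · · · · ·
    · · · · · · · · · ·
    · · · · · · · · · ·
    · · · · · · · · · ·
    · # · · · · · · · ·
    · # # # · · · · · ·
    · · # # # # # · · ·
    · · # # # # # · · ·
    · · # # # · · · · ·
    · · · · · · · · · ·
T3:
  2·area = 100  (B↔C swapped to make it positive)
  edge (2, 18)→(12, 8): d=(10,-10) top-left  bias=+0
  edge (12, 8)→(18, 12): d=(6,4) right/bottom  bias=-1
  edge (18, 12)→(2, 18): d=(-16,6) right/bottom  bias=-1
    (9,0)@(19, 1): e=[0,-70,170] → ·  [on edge]
    (8,1)@(17, 3): e=[0,-50,150] → ·  [on edge]
    (7,2)@(15, 5): e=[0,-30,130] → ·  [on edge]
    (6,3)@(13, 7): e=[0,-10,110] → ·  [on edge]
    (5,4)@(11, 9): e=[0,10,90] → #  [on edge]
    (6,4)@(13, 9): e=[20,2,78] → #
    (7,4)@(15, 9): e=[40,-6,66] → ·
    (4,5)@(9, 11): e=[0,30,70] → #  [on edge]
    (7,5)@(15, 11): e=[60,6,34] → #
    (8,5)@(17, 11): e=[80,-2,22] → ·
    (3,6)@(7, 13): e=[0,50,50] → #  [on edge]
    (8,6)@(17, 13): e=[100,10,-10] → ·
    (2,7)@(5, 15): e=[0,70,30] → #  [on edge]
    (1,8)@(3, 17): e=[0,90,10] → #  [on edge]
    (0,9)@(1, 19): e=[0,110,-10] → ·  [on edge]
  covered (15 px):
    · · · · · · · · · ·
    · · · · · · · · · ·
    · · · · · · · · · ·
    · · · · · · · · · ·
    · · · · · # # · · ·
    · · · · # # # # · ·
    · · · # # # # # · ·
    · · # # # · · · · ·
    · # · · · · · · · ·
    · · · · · · · · · ·
    · · · · · · · · · ·
    · · · · · · · · · ·

Result: [98,2,36]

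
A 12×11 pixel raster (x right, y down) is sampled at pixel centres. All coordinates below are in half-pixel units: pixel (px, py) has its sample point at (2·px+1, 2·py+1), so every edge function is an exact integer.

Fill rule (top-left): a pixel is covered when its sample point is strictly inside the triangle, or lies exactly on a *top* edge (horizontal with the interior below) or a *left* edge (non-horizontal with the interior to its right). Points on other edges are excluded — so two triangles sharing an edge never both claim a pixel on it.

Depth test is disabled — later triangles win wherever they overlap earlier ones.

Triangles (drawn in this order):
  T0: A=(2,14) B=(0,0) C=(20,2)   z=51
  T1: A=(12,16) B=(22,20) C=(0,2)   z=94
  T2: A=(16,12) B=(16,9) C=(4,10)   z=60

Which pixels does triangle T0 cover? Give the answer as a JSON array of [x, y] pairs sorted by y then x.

T0:
  2·area = 276
  edge (2, 14)→(0, 0): d=(-2,-14) top-left  bias=+0
  edge (0, 0)→(20, 2): d=(20,2) right/bottom  bias=-1
  edge (20, 2)→(2, 14): d=(-18,12) right/bottom  bias=-1
    (0,0)@(1, 1): e=[12,18,246] → X
    (1,0)@(3, 1): e=[40,14,222] → X
    (2,0)@(5, 1): e=[68,10,198] → X
    (3,0)@(7, 1): e=[96,6,174] → X
    (4,0)@(9, 1): e=[124,2,150] → X
    (5,0)@(11, 1): e=[152,-2,126] → .
    (0,1)@(1, 3): e=[8,58,210] → X
    (5,1)@(11, 3): e=[148,38,90] → X
    (6,1)@(13, 3): e=[176,34,66] → X
    (7,1)@(15, 3): e=[204,30,42] → X
    (8,1)@(17, 3): e=[232,26,18] → X
    (9,1)@(19, 3): e=[260,22,-6] → .
    (0,3)@(1, 7): e=[0,138,138] → X  [on edge]
    (1,10)@(3, 21): e=[0,414,-138] → .  [on edge]
  covered (35 px):
    X X X X X . . . . . . .
    X X X X X X X X X . . .
    X X X X X X X X . . . .
    X X X X X X . . . . . .
    . X X X X . . . . . . .
    . X X . . . . . . . . .
    . X . . . . . . . . . .
    . . . . . . . . . . . .
    . . . . . . . . . . . .
    . . . . . . . . . . . .
    . . . . . . . . . . . .
T1:
  2·area = 92  (B↔C swapped to make it positive)
  edge (12, 16)→(0, 2): d=(-12,-14) top-left  bias=+0
  edge (0, 2)→(22, 20): d=(22,18) right/bottom  bias=-1
  edge (22, 20)→(12, 16): d=(-10,-4) top-left  bias=+0
    (0,1)@(1, 3): e=[2,4,86] → X
    (1,1)@(3, 3): e=[30,-32,94] → .
    (0,2)@(1, 5): e=[-22,48,66] → .
    (1,2)@(3, 5): e=[6,12,74] → X
    (2,2)@(5, 5): e=[34,-24,82] → .
    (1,3)@(3, 7): e=[-18,56,54] → .
    (2,3)@(5, 7): e=[10,20,62] → X
    (3,3)@(7, 7): e=[38,-16,70] → .
    (2,4)@(5, 9): e=[-14,64,42] → .
    (3,4)@(7, 9): e=[14,28,50] → X
    (4,4)@(9, 9): e=[42,-8,58] → .
    (3,5)@(7, 11): e=[-10,72,30] → .
    (5,5)@(11, 11): e=[46,0,46] → .  [on edge]
  covered (11 px):
    . . . . . . . . . . . .
    X . . . . . . . . . . .
    . X . . . . . . . . . .
    . . X . . . . . . . . .
    . . . X . . . . . . . .
    . . . . X . . . . . . .
    . . . . . X X . . . . .
    . . . . . . X X . . . .
    . . . . . . . X X . . .
    . . . . . . . . . . . .
    . . . . . . . . . . . .
T2:
  2·area = 36  (B↔C swapped to make it positive)
  edge (16, 12)→(4, 10): d=(-12,-2) top-left  bias=+0
  edge (4, 10)→(16, 9): d=(12,-1) top-left  bias=+0
  edge (16, 9)→(16, 12): d=(0,3) right/bottom  bias=-1
    (5,5)@(11, 11): e=[2,19,15] → X
    (6,5)@(13, 11): e=[6,21,9] → X
    (7,5)@(15, 11): e=[10,23,3] → X
    (8,5)@(17, 11): e=[14,25,-3] → .
    (5,6)@(11, 13): e=[-22,43,15] → .
    (6,6)@(13, 13): e=[-18,45,9] → .
    (7,6)@(15, 13): e=[-14,47,3] → .
  covered (3 px):
    . . . . . . . . . . . .
    . . . . . . . . . . . .
    . . . . . . . . . . . .
    . . . . . . . . . . . .
    . . . . . . . . . . . .
    . . . . . X X X . . . .
    . . . . . . . . . . . .
    . . . . . . . . . . . .
    . . . . . . . . . . . .
    . . . . . . . . . . . .
    . . . . . . . . . . . .

Final: [[0,0],[1,0],[2,0],[3,0],[4,0],[0,1],[1,1],[2,1],[3,1],[4,1],[5,1],[6,1],[7,1],[8,1],[0,2],[1,2],[2,2],[3,2],[4,2],[5,2],[6,2],[7,2],[0,3],[1,3],[2,3],[3,3],[4,3],[5,3],[1,4],[2,4],[3,4],[4,4],[1,5],[2,5],[1,6]]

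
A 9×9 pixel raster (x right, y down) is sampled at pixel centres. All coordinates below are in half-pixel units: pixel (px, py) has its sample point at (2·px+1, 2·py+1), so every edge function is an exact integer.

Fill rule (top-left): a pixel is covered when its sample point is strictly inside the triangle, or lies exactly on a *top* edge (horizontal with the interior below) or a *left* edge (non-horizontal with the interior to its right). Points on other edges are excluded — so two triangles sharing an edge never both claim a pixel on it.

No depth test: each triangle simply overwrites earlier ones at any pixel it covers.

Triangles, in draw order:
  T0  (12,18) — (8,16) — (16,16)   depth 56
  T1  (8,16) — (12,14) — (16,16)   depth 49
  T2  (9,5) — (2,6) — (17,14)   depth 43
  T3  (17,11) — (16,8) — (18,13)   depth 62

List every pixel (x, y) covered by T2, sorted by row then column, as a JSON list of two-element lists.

T0:
  2·area = 16
  edge (12, 18)→(8, 16): d=(-4,-2) top-left  bias=+0
  edge (8, 16)→(16, 16): d=(8,0) top-left  bias=+0
  edge (16, 16)→(12, 18): d=(-4,2) right/bottom  bias=-1
    (5,8)@(11, 17): e=[2,8,6] → █
    (6,8)@(13, 17): e=[6,8,2] → █
    (7,8)@(15, 17): e=[10,8,-2] → ·
  covered (2 px):
    · · · · · · · · ·
    · · · · · · · · ·
    · · · · · · · · ·
    · · · · · · · · ·
    · · · · · · · · ·
    · · · · · · · · ·
    · · · · · · · · ·
    · · · · · · · · ·
    · · · · · █ █ · ·
T1:
  2·area = 16
  edge (8, 16)→(12, 14): d=(4,-2) top-left  bias=+0
  edge (12, 14)→(16, 16): d=(4,2) right/bottom  bias=-1
  edge (16, 16)→(8, 16): d=(-8,0) right/bottom  bias=-1
    (5,7)@(11, 15): e=[2,6,8] → █
    (6,7)@(13, 15): e=[6,2,8] → █
    (7,7)@(15, 15): e=[10,-2,8] → ·
    (5,8)@(11, 17): e=[10,14,-8] → ·
    (6,8)@(13, 17): e=[14,10,-8] → ·
  covered (2 px):
    · · · · · · · · ·
    · · · · · · · · ·
    · · · · · · · · ·
    · · · · · · · · ·
    · · · · · · · · ·
    · · · · · · · · ·
    · · · · · · · · ·
    · · · · · █ █ · ·
    · · · · · · · · ·
T2:
  2·area = 71  (B↔C swapped to make it positive)
  edge (9, 5)→(17, 14): d=(8,9) right/bottom  bias=-1
  edge (17, 14)→(2, 6): d=(-15,-8) top-left  bias=+0
  edge (2, 6)→(9, 5): d=(7,-1) top-left  bias=+0
    (4,2)@(9, 5): e=[0,71,0] → ·  [on edge]
    (2,3)@(5, 7): e=[52,9,10] → █
    (3,3)@(7, 7): e=[34,25,12] → █
    (4,3)@(9, 7): e=[16,41,14] → █
    (5,3)@(11, 7): e=[-2,57,16] → ·
    (2,4)@(5, 9): e=[68,-21,24] → ·
    (3,4)@(7, 9): e=[50,-5,26] → ·
    (4,4)@(9, 9): e=[32,11,28] → █
    (5,4)@(11, 9): e=[14,27,30] → █
    (6,4)@(13, 9): e=[-4,43,32] → ·
    (4,5)@(9, 11): e=[48,-19,42] → ·
    (5,5)@(11, 11): e=[30,-3,44] → ·
  covered (6 px):
    · · · · · · · · ·
    · · · · · · · · ·
    · · · · · · · · ·
    · · █ █ █ · · · ·
    · · · · █ █ · · ·
    · · · · · · █ · ·
    · · · · · · · · ·
    · · · · · · · · ·
    · · · · · · · · ·
T3:
  2·area = 1
  edge (17, 11)→(16, 8): d=(-1,-3) top-left  bias=+0
  edge (16, 8)→(18, 13): d=(2,5) right/bottom  bias=-1
  edge (18, 13)→(17, 11): d=(-1,-2) top-left  bias=+0
    (6,1)@(13, 3): e=[-4,5,0] → ·  [on edge]
    (7,2)@(15, 5): e=[0,-1,2] → ·  [on edge]
    (7,3)@(15, 7): e=[-2,3,0] → ·  [on edge]
    (8,5)@(17, 11): e=[0,1,0] → █  [on edge]
    (8,6)@(17, 13): e=[-2,5,-2] → ·
  covered (1 px):
    · · · · · · · · ·
    · · · · · · · · ·
    · · · · · · · · ·
    · · · · · · · · ·
    · · · · · · · · ·
    · · · · · · · · █
    · · · · · · · · ·
    · · · · · · · · ·
    · · · · · · · · ·

Answer: [[2,3],[3,3],[4,3],[4,4],[5,4],[6,5]]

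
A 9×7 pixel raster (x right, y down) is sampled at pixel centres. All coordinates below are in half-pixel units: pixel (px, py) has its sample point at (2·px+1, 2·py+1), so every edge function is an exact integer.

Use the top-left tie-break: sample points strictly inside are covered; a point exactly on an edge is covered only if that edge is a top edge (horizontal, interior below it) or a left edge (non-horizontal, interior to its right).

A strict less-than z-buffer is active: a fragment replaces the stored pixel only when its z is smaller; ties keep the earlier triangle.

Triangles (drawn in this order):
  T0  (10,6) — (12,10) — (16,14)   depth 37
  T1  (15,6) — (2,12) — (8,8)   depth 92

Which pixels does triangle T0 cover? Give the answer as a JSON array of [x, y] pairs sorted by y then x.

T0:
  2·area = 8  (B↔C swapped to make it positive)
  edge (10, 6)→(16, 14): d=(6,8) right/bottom  bias=-1
  edge (16, 14)→(12, 10): d=(-4,-4) top-left  bias=+0
  edge (12, 10)→(10, 6): d=(-2,-4) top-left  bias=+0
    (1,0)@(3, 1): e=[26,0,-18] → ·  [on edge]
    (2,1)@(5, 3): e=[22,0,-14] → ·  [on edge]
    (3,2)@(7, 5): e=[18,0,-10] → ·  [on edge]
    (4,3)@(9, 7): e=[14,0,-6] → ·  [on edge]
    (5,4)@(11, 9): e=[10,0,-2] → ·  [on edge]
    (6,5)@(13, 11): e=[6,0,2] → #  [on edge]
    (7,5)@(15, 11): e=[-10,8,10] → ·
    (6,6)@(13, 13): e=[18,-8,-2] → ·
    (7,6)@(15, 13): e=[2,0,6] → #  [on edge]
    (8,6)@(17, 13): e=[-14,8,14] → ·
  covered (2 px):
    · · · · · · · · ·
    · · · · · · · · ·
    · · · · · · · · ·
    · · · · · · · · ·
    · · · · · · · · ·
    · · · · · · # · ·
    · · · · · · · # ·
T1:
  2·area = 16
  edge (15, 6)→(2, 12): d=(-13,6) right/bottom  bias=-1
  edge (2, 12)→(8, 8): d=(6,-4) top-left  bias=+0
  edge (8, 8)→(15, 6): d=(7,-2) top-left  bias=+0
    (3,4)@(7, 9): e=[9,2,5] → #
    (4,4)@(9, 9): e=[-3,10,9] → ·
    (3,5)@(7, 11): e=[-17,14,19] → ·
  covered (1 px):
    · · · · · · · · ·
    · · · · · · · · ·
    · · · · · · · · ·
    · · · · · · · · ·
    · · · # · · · · ·
    · · · · · · · · ·
    · · · · · · · · ·

Final: [[6,5],[7,6]]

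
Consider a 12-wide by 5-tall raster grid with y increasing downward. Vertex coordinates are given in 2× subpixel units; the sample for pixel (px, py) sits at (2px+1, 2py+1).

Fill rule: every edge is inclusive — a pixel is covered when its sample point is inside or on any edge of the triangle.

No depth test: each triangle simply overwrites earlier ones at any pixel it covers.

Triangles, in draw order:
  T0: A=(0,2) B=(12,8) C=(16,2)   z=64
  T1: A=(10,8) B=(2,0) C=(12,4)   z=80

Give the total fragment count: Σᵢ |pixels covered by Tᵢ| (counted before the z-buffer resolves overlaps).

T0:
  2·area = 96  (B↔C swapped to make it positive)
  edge (0, 2)→(16, 2): d=(16,0) inclusive
  edge (16, 2)→(12, 8): d=(-4,6) inclusive
  edge (12, 8)→(0, 2): d=(-12,-6) inclusive
    (1,1)@(3, 3): e=[16,74,6] → X
    (2,1)@(5, 3): e=[16,62,18] → X
    (3,1)@(7, 3): e=[16,50,30] → X
    (4,1)@(9, 3): e=[16,38,42] → X
    (5,1)@(11, 3): e=[16,26,54] → X
    (6,1)@(13, 3): e=[16,14,66] → X
    (7,1)@(15, 3): e=[16,2,78] → X
    (8,1)@(17, 3): e=[16,-10,90] → .
    (1,2)@(3, 5): e=[48,66,-18] → .
    (2,2)@(5, 5): e=[48,54,-6] → .
    (3,2)@(7, 5): e=[48,42,6] → X
    (7,2)@(15, 5): e=[48,-6,54] → .
  covered (12 px):
    . . . . . . . . . . . .
    . X X X X X X X . . . .
    . . . X X X X . . . . .
    . . . . . X . . . . . .
    . . . . . . . . . . . .
T1:
  2·area = 48
  edge (10, 8)→(2, 0): d=(-8,-8) inclusive
  edge (2, 0)→(12, 4): d=(10,4) inclusive
  edge (12, 4)→(10, 8): d=(-2,4) inclusive
    (1,0)@(3, 1): e=[0,6,42] → X  [on edge]
    (2,0)@(5, 1): e=[16,-2,34] → .
    (1,1)@(3, 3): e=[-16,26,38] → .
    (2,1)@(5, 3): e=[0,18,30] → X  [on edge]
    (3,1)@(7, 3): e=[16,10,22] → X
    (4,1)@(9, 3): e=[32,2,14] → X
    (5,1)@(11, 3): e=[48,-6,6] → .
    (2,2)@(5, 5): e=[-16,38,26] → .
    (3,2)@(7, 5): e=[0,30,18] → X  [on edge]
    (5,2)@(11, 5): e=[32,14,2] → X
    (6,2)@(13, 5): e=[48,6,-6] → .
    (3,3)@(7, 7): e=[-16,50,14] → .
    (4,3)@(9, 7): e=[0,42,6] → X  [on edge]
    (5,4)@(11, 9): e=[0,54,-6] → .  [on edge]
  covered (8 px):
    . X . . . . . . . . . .
    . . X X X . . . . . . .
    . . . X X X . . . . . .
    . . . . X . . . . . . .
    . . . . . . . . . . . .

Final: 20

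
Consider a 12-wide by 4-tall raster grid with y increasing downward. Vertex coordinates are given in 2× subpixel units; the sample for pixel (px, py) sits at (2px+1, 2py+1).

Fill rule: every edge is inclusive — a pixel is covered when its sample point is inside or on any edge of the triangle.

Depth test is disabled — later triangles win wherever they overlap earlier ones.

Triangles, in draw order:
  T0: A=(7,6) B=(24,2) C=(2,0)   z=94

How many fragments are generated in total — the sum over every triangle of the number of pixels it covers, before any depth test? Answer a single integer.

T0:
  2·area = 122  (B↔C swapped to make it positive)
  edge (7, 6)→(2, 0): d=(-5,-6) inclusive
  edge (2, 0)→(24, 2): d=(22,2) inclusive
  edge (24, 2)→(7, 6): d=(-17,4) inclusive
    (1,0)@(3, 1): e=[1,20,101] → X
    (2,0)@(5, 1): e=[13,16,93] → X
    (3,0)@(7, 1): e=[25,12,85] → X
    (4,0)@(9, 1): e=[37,8,77] → X
    (5,0)@(11, 1): e=[49,4,69] → X
    (6,0)@(13, 1): e=[61,0,61] → X  [on edge]
    (7,0)@(15, 1): e=[73,-4,53] → .
    (1,1)@(3, 3): e=[-9,64,67] → .
    (2,1)@(5, 3): e=[3,60,59] → X
    (7,1)@(15, 3): e=[63,40,19] → X
    (8,1)@(17, 3): e=[75,36,11] → X
    (9,1)@(19, 3): e=[87,32,3] → X
  covered (17 px):
    . X X X X X X . . . . .
    . . X X X X X X X X . .
    . . . X X X . . . . . .
    . . . . . . . . . . . .

Final: 17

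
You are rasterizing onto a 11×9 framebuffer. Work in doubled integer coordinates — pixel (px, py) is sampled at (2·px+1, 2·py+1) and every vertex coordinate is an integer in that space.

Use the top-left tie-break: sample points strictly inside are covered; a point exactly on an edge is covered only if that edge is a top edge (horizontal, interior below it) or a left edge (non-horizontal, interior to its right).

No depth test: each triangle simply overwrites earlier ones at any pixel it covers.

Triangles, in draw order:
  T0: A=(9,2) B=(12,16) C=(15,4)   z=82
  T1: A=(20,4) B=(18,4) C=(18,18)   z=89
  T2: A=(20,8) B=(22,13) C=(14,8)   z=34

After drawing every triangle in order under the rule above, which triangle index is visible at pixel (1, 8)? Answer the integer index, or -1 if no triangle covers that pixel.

T0:
  2·area = 78  (B↔C swapped to make it positive)
  edge (9, 2)→(15, 4): d=(6,2) right/bottom  bias=-1
  edge (15, 4)→(12, 16): d=(-3,12) right/bottom  bias=-1
  edge (12, 16)→(9, 2): d=(-3,-14) top-left  bias=+0
    (5,1)@(11, 3): e=[2,51,25] → X
    (6,1)@(13, 3): e=[-2,27,53] → .
    (5,2)@(11, 5): e=[14,45,19] → X
    (6,2)@(13, 5): e=[10,21,47] → X
    (7,2)@(15, 5): e=[6,-3,75] → .
    (5,3)@(11, 7): e=[26,39,13] → X
    (7,3)@(15, 7): e=[18,-9,69] → .
    (5,4)@(11, 9): e=[38,33,7] → X
    (7,4)@(15, 9): e=[30,-15,63] → .
    (5,5)@(11, 11): e=[50,27,1] → X
    (7,5)@(15, 11): e=[42,-21,57] → .
    (5,6)@(11, 13): e=[62,21,-5] → .
  covered (9 px):
    . . . . . . . . . . .
    . . . . . X . . . . .
    . . . . . X X . . . .
    . . . . . X X . . . .
    . . . . . X X . . . .
    . . . . . X X . . . .
    . . . . . . . . . . .
    . . . . . . . . . . .
    . . . . . . . . . . .
T1:
  2·area = 28  (B↔C swapped to make it positive)
  edge (20, 4)→(18, 18): d=(-2,14) right/bottom  bias=-1
  edge (18, 18)→(18, 4): d=(0,-14) top-left  bias=+0
  edge (18, 4)→(20, 4): d=(2,0) top-left  bias=+0
    (9,2)@(19, 5): e=[12,14,2] → X
    (10,2)@(21, 5): e=[-16,42,2] → .
    (9,3)@(19, 7): e=[8,14,6] → X
    (10,3)@(21, 7): e=[-20,42,6] → .
    (9,4)@(19, 9): e=[4,14,10] → X
    (10,4)@(21, 9): e=[-24,42,10] → .
    (9,5)@(19, 11): e=[0,14,14] → .  [on edge]
  covered (3 px):
    . . . . . . . . . . .
    . . . . . . . . . . .
    . . . . . . . . . X .
    . . . . . . . . . X .
    . . . . . . . . . X .
    . . . . . . . . . . .
    . . . . . . . . . . .
    . . . . . . . . . . .
    . . . . . . . . . . .
T2:
  2·area = 30
  edge (20, 8)→(22, 13): d=(2,5) right/bottom  bias=-1
  edge (22, 13)→(14, 8): d=(-8,-5) top-left  bias=+0
  edge (14, 8)→(20, 8): d=(6,0) top-left  bias=+0
    (8,4)@(17, 9): e=[17,7,6] → X
    (9,4)@(19, 9): e=[7,17,6] → X
    (10,4)@(21, 9): e=[-3,27,6] → .
    (8,5)@(17, 11): e=[21,-9,18] → .
    (9,5)@(19, 11): e=[11,1,18] → X
    (10,5)@(21, 11): e=[1,11,18] → X
    (9,6)@(19, 13): e=[15,-15,30] → .
    (10,6)@(21, 13): e=[5,-5,30] → .
  covered (4 px):
    . . . . . . . . . . .
    . . . . . . . . . . .
    . . . . . . . . . . .
    . . . . . . . . . . .
    . . . . . . . . X X .
    . . . . . . . . . X X
    . . . . . . . . . . .
    . . . . . . . . . . .
    . . . . . . . . . . .

Z-buffer (winner per pixel, '.' = empty):
  . . . . . . . . . . .
  . . . . . 0 . . . . .
  . . . . . 0 0 . . 1 .
  . . . . . 0 0 . . 1 .
  . . . . . 0 0 . 2 2 .
  . . . . . 0 0 . . 2 2
  . . . . . . . . . . .
  . . . . . . . . . . .
  . . . . . . . . . . .

Result: -1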